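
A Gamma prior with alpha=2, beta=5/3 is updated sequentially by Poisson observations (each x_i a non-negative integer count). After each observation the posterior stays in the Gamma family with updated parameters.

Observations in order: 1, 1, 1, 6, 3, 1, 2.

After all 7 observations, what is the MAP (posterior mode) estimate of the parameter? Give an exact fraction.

obs 1: x=1 → posterior Gamma(3, 8/3)
obs 2: x=1 → posterior Gamma(4, 11/3)
obs 3: x=1 → posterior Gamma(5, 14/3)
obs 4: x=6 → posterior Gamma(11, 17/3)
obs 5: x=3 → posterior Gamma(14, 20/3)
obs 6: x=1 → posterior Gamma(15, 23/3)
obs 7: x=2 → posterior Gamma(17, 26/3)

24/13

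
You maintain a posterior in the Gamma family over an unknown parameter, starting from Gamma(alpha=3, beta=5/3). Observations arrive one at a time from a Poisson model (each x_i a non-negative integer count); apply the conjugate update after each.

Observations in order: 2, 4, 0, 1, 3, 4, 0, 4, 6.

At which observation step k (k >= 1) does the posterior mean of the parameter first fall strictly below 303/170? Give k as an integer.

obs 1: x=2 → posterior Gamma(5, 8/3)
obs 2: x=4 → posterior Gamma(9, 11/3)
obs 3: x=0 → posterior Gamma(9, 14/3)
obs 4: x=1 → posterior Gamma(10, 17/3)
obs 5: x=3 → posterior Gamma(13, 20/3)
obs 6: x=4 → posterior Gamma(17, 23/3)
obs 7: x=0 → posterior Gamma(17, 26/3)
obs 8: x=4 → posterior Gamma(21, 29/3)
obs 9: x=6 → posterior Gamma(27, 32/3)

k = 4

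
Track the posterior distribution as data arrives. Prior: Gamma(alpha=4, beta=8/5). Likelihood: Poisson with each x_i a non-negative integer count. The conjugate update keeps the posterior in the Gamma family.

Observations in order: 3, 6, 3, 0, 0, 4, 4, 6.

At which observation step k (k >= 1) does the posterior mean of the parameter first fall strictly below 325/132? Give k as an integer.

obs 1: x=3 → posterior Gamma(7, 13/5)
obs 2: x=6 → posterior Gamma(13, 18/5)
obs 3: x=3 → posterior Gamma(16, 23/5)
obs 4: x=0 → posterior Gamma(16, 28/5)
obs 5: x=0 → posterior Gamma(16, 33/5)
obs 6: x=4 → posterior Gamma(20, 38/5)
obs 7: x=4 → posterior Gamma(24, 43/5)
obs 8: x=6 → posterior Gamma(30, 48/5)

k = 5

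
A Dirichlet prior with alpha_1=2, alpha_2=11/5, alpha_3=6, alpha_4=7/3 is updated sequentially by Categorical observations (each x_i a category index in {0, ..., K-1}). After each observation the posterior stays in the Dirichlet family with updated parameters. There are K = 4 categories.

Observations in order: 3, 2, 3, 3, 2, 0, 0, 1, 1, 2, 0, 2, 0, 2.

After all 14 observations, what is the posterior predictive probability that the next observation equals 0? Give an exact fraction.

45/199

obs 1: x=3 → posterior Dirichlet(2, 11/5, 6, 10/3)
obs 2: x=2 → posterior Dirichlet(2, 11/5, 7, 10/3)
obs 3: x=3 → posterior Dirichlet(2, 11/5, 7, 13/3)
obs 4: x=3 → posterior Dirichlet(2, 11/5, 7, 16/3)
obs 5: x=2 → posterior Dirichlet(2, 11/5, 8, 16/3)
obs 6: x=0 → posterior Dirichlet(3, 11/5, 8, 16/3)
obs 7: x=0 → posterior Dirichlet(4, 11/5, 8, 16/3)
obs 8: x=1 → posterior Dirichlet(4, 16/5, 8, 16/3)
obs 9: x=1 → posterior Dirichlet(4, 21/5, 8, 16/3)
obs 10: x=2 → posterior Dirichlet(4, 21/5, 9, 16/3)
obs 11: x=0 → posterior Dirichlet(5, 21/5, 9, 16/3)
obs 12: x=2 → posterior Dirichlet(5, 21/5, 10, 16/3)
obs 13: x=0 → posterior Dirichlet(6, 21/5, 10, 16/3)
obs 14: x=2 → posterior Dirichlet(6, 21/5, 11, 16/3)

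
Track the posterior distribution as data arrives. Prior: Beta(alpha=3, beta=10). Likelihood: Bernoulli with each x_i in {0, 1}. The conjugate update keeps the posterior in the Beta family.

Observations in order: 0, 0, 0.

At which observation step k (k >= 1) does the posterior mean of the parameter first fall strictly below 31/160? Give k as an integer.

k = 3

obs 1: x=0 → posterior Beta(3, 11)
obs 2: x=0 → posterior Beta(3, 12)
obs 3: x=0 → posterior Beta(3, 13)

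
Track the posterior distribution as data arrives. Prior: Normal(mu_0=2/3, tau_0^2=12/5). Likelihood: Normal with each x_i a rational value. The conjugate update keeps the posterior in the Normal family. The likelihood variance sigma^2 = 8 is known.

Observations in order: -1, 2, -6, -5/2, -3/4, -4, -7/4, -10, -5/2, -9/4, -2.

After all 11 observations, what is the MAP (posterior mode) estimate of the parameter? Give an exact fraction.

obs 1: x=-1 → posterior Normal(11/39, 24/13)
obs 2: x=2 → posterior Normal(29/48, 3/2)
obs 3: x=-6 → posterior Normal(-25/57, 24/19)
obs 4: x=-5/2 → posterior Normal(-95/132, 12/11)
obs 5: x=-3/4 → posterior Normal(-217/300, 24/25)
obs 6: x=-4 → posterior Normal(-361/336, 6/7)
obs 7: x=-7/4 → posterior Normal(-106/93, 24/31)
obs 8: x=-10 → posterior Normal(-98/51, 12/17)
obs 9: x=-5/2 → posterior Normal(-437/222, 24/37)
obs 10: x=-9/4 → posterior Normal(-191/96, 3/5)
obs 11: x=-2 → posterior Normal(-1027/516, 24/43)

-1027/516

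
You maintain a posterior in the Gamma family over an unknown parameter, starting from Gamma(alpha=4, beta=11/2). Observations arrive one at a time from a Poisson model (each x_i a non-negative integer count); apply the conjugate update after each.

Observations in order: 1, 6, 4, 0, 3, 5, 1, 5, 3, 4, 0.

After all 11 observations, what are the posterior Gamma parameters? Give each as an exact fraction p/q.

alpha=36, beta=33/2

obs 1: x=1 → posterior Gamma(5, 13/2)
obs 2: x=6 → posterior Gamma(11, 15/2)
obs 3: x=4 → posterior Gamma(15, 17/2)
obs 4: x=0 → posterior Gamma(15, 19/2)
obs 5: x=3 → posterior Gamma(18, 21/2)
obs 6: x=5 → posterior Gamma(23, 23/2)
obs 7: x=1 → posterior Gamma(24, 25/2)
obs 8: x=5 → posterior Gamma(29, 27/2)
obs 9: x=3 → posterior Gamma(32, 29/2)
obs 10: x=4 → posterior Gamma(36, 31/2)
obs 11: x=0 → posterior Gamma(36, 33/2)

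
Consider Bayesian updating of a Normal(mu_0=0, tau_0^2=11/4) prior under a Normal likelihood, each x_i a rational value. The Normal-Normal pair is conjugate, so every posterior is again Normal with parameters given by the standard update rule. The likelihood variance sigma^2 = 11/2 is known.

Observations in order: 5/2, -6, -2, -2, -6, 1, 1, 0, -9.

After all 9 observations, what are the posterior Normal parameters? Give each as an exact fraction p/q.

mu_0=-41/22, tau_0^2=1/2

obs 1: x=5/2 → posterior Normal(5/6, 11/6)
obs 2: x=-6 → posterior Normal(-7/8, 11/8)
obs 3: x=-2 → posterior Normal(-11/10, 11/10)
obs 4: x=-2 → posterior Normal(-5/4, 11/12)
obs 5: x=-6 → posterior Normal(-27/14, 11/14)
obs 6: x=1 → posterior Normal(-25/16, 11/16)
obs 7: x=1 → posterior Normal(-23/18, 11/18)
obs 8: x=0 → posterior Normal(-23/20, 11/20)
obs 9: x=-9 → posterior Normal(-41/22, 1/2)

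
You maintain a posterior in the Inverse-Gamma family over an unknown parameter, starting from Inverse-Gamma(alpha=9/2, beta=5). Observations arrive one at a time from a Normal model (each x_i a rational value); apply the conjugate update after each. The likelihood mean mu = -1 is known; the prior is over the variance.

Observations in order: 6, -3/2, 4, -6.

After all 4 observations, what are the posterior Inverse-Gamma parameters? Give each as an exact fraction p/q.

obs 1: x=6 → posterior Inverse-Gamma(5, 59/2)
obs 2: x=-3/2 → posterior Inverse-Gamma(11/2, 237/8)
obs 3: x=4 → posterior Inverse-Gamma(6, 337/8)
obs 4: x=-6 → posterior Inverse-Gamma(13/2, 437/8)

alpha=13/2, beta=437/8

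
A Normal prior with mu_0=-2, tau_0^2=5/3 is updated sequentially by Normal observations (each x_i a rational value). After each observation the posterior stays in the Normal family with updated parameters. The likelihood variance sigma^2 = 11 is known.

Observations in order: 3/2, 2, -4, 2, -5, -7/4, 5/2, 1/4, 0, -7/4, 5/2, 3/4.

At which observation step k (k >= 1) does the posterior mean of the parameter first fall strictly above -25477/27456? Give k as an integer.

k = 11

obs 1: x=3/2 → posterior Normal(-117/76, 55/38)
obs 2: x=2 → posterior Normal(-97/86, 55/43)
obs 3: x=-4 → posterior Normal(-137/96, 55/48)
obs 4: x=2 → posterior Normal(-117/106, 55/53)
obs 5: x=-5 → posterior Normal(-167/116, 55/58)
obs 6: x=-7/4 → posterior Normal(-41/28, 55/63)
obs 7: x=5/2 → posterior Normal(-319/272, 55/68)
obs 8: x=1/4 → posterior Normal(-157/146, 55/73)
obs 9: x=0 → posterior Normal(-157/156, 55/78)
obs 10: x=-7/4 → posterior Normal(-349/332, 55/83)
obs 11: x=5/2 → posterior Normal(-299/352, 5/8)
obs 12: x=3/4 → posterior Normal(-71/93, 55/93)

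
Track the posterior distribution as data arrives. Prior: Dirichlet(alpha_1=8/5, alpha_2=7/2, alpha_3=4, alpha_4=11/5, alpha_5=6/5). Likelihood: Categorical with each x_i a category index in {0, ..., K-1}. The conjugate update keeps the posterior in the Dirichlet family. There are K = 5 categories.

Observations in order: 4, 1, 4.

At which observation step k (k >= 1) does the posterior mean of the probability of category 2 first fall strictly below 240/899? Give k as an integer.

obs 1: x=4 → posterior Dirichlet(8/5, 7/2, 4, 11/5, 11/5)
obs 2: x=1 → posterior Dirichlet(8/5, 9/2, 4, 11/5, 11/5)
obs 3: x=4 → posterior Dirichlet(8/5, 9/2, 4, 11/5, 16/5)

k = 3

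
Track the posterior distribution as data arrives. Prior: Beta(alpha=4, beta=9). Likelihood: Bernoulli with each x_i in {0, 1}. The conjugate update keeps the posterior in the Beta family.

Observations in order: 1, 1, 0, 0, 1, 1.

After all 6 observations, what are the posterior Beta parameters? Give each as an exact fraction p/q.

alpha=8, beta=11

obs 1: x=1 → posterior Beta(5, 9)
obs 2: x=1 → posterior Beta(6, 9)
obs 3: x=0 → posterior Beta(6, 10)
obs 4: x=0 → posterior Beta(6, 11)
obs 5: x=1 → posterior Beta(7, 11)
obs 6: x=1 → posterior Beta(8, 11)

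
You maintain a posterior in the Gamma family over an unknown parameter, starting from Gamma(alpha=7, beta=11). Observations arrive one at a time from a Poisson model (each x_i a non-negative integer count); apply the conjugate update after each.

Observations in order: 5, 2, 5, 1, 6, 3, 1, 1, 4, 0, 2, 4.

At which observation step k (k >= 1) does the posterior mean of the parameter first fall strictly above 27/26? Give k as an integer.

k = 2

obs 1: x=5 → posterior Gamma(12, 12)
obs 2: x=2 → posterior Gamma(14, 13)
obs 3: x=5 → posterior Gamma(19, 14)
obs 4: x=1 → posterior Gamma(20, 15)
obs 5: x=6 → posterior Gamma(26, 16)
obs 6: x=3 → posterior Gamma(29, 17)
obs 7: x=1 → posterior Gamma(30, 18)
obs 8: x=1 → posterior Gamma(31, 19)
obs 9: x=4 → posterior Gamma(35, 20)
obs 10: x=0 → posterior Gamma(35, 21)
obs 11: x=2 → posterior Gamma(37, 22)
obs 12: x=4 → posterior Gamma(41, 23)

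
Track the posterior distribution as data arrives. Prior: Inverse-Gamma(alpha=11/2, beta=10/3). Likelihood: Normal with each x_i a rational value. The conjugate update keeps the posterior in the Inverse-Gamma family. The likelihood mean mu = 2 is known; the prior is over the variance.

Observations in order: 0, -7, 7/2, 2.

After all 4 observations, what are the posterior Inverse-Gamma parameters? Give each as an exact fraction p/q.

alpha=15/2, beta=1127/24

obs 1: x=0 → posterior Inverse-Gamma(6, 16/3)
obs 2: x=-7 → posterior Inverse-Gamma(13/2, 275/6)
obs 3: x=7/2 → posterior Inverse-Gamma(7, 1127/24)
obs 4: x=2 → posterior Inverse-Gamma(15/2, 1127/24)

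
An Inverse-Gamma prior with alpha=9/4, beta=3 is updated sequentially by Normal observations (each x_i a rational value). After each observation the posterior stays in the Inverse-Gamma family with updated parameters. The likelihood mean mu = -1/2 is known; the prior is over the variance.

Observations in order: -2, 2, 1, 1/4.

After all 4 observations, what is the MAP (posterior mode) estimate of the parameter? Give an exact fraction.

277/168

obs 1: x=-2 → posterior Inverse-Gamma(11/4, 33/8)
obs 2: x=2 → posterior Inverse-Gamma(13/4, 29/4)
obs 3: x=1 → posterior Inverse-Gamma(15/4, 67/8)
obs 4: x=1/4 → posterior Inverse-Gamma(17/4, 277/32)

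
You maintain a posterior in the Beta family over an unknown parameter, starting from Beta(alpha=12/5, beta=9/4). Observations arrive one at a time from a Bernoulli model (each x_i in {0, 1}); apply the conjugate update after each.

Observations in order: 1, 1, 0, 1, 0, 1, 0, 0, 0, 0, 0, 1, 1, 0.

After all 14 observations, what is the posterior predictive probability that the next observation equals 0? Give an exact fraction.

obs 1: x=1 → posterior Beta(17/5, 9/4)
obs 2: x=1 → posterior Beta(22/5, 9/4)
obs 3: x=0 → posterior Beta(22/5, 13/4)
obs 4: x=1 → posterior Beta(27/5, 13/4)
obs 5: x=0 → posterior Beta(27/5, 17/4)
obs 6: x=1 → posterior Beta(32/5, 17/4)
obs 7: x=0 → posterior Beta(32/5, 21/4)
obs 8: x=0 → posterior Beta(32/5, 25/4)
obs 9: x=0 → posterior Beta(32/5, 29/4)
obs 10: x=0 → posterior Beta(32/5, 33/4)
obs 11: x=0 → posterior Beta(32/5, 37/4)
obs 12: x=1 → posterior Beta(37/5, 37/4)
obs 13: x=1 → posterior Beta(42/5, 37/4)
obs 14: x=0 → posterior Beta(42/5, 41/4)

205/373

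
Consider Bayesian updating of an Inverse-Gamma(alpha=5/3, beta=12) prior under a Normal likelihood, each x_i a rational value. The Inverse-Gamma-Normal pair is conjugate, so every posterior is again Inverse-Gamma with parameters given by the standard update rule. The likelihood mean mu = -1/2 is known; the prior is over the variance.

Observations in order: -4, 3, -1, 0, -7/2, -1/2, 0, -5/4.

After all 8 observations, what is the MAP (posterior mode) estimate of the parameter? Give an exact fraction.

obs 1: x=-4 → posterior Inverse-Gamma(13/6, 145/8)
obs 2: x=3 → posterior Inverse-Gamma(8/3, 97/4)
obs 3: x=-1 → posterior Inverse-Gamma(19/6, 195/8)
obs 4: x=0 → posterior Inverse-Gamma(11/3, 49/2)
obs 5: x=-7/2 → posterior Inverse-Gamma(25/6, 29)
obs 6: x=-1/2 → posterior Inverse-Gamma(14/3, 29)
obs 7: x=0 → posterior Inverse-Gamma(31/6, 233/8)
obs 8: x=-5/4 → posterior Inverse-Gamma(17/3, 941/32)

2823/640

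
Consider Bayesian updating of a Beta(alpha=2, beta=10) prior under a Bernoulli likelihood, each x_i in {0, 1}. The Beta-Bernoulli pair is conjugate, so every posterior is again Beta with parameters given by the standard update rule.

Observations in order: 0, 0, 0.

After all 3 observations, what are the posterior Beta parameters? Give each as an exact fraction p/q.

alpha=2, beta=13

obs 1: x=0 → posterior Beta(2, 11)
obs 2: x=0 → posterior Beta(2, 12)
obs 3: x=0 → posterior Beta(2, 13)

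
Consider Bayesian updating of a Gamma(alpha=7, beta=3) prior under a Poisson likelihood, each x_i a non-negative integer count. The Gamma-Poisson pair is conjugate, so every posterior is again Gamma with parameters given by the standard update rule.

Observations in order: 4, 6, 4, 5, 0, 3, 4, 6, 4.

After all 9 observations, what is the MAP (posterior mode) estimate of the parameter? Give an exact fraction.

obs 1: x=4 → posterior Gamma(11, 4)
obs 2: x=6 → posterior Gamma(17, 5)
obs 3: x=4 → posterior Gamma(21, 6)
obs 4: x=5 → posterior Gamma(26, 7)
obs 5: x=0 → posterior Gamma(26, 8)
obs 6: x=3 → posterior Gamma(29, 9)
obs 7: x=4 → posterior Gamma(33, 10)
obs 8: x=6 → posterior Gamma(39, 11)
obs 9: x=4 → posterior Gamma(43, 12)

7/2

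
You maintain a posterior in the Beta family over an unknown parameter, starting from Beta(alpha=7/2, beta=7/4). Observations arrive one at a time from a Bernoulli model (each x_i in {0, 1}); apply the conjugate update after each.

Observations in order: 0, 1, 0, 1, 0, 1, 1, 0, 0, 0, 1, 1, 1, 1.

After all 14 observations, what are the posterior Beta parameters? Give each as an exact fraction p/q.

alpha=23/2, beta=31/4

obs 1: x=0 → posterior Beta(7/2, 11/4)
obs 2: x=1 → posterior Beta(9/2, 11/4)
obs 3: x=0 → posterior Beta(9/2, 15/4)
obs 4: x=1 → posterior Beta(11/2, 15/4)
obs 5: x=0 → posterior Beta(11/2, 19/4)
obs 6: x=1 → posterior Beta(13/2, 19/4)
obs 7: x=1 → posterior Beta(15/2, 19/4)
obs 8: x=0 → posterior Beta(15/2, 23/4)
obs 9: x=0 → posterior Beta(15/2, 27/4)
obs 10: x=0 → posterior Beta(15/2, 31/4)
obs 11: x=1 → posterior Beta(17/2, 31/4)
obs 12: x=1 → posterior Beta(19/2, 31/4)
obs 13: x=1 → posterior Beta(21/2, 31/4)
obs 14: x=1 → posterior Beta(23/2, 31/4)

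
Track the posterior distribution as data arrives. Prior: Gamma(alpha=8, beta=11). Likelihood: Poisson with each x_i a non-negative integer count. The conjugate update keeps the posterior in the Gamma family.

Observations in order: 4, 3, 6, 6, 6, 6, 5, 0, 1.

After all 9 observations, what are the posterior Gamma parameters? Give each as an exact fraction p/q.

obs 1: x=4 → posterior Gamma(12, 12)
obs 2: x=3 → posterior Gamma(15, 13)
obs 3: x=6 → posterior Gamma(21, 14)
obs 4: x=6 → posterior Gamma(27, 15)
obs 5: x=6 → posterior Gamma(33, 16)
obs 6: x=6 → posterior Gamma(39, 17)
obs 7: x=5 → posterior Gamma(44, 18)
obs 8: x=0 → posterior Gamma(44, 19)
obs 9: x=1 → posterior Gamma(45, 20)

alpha=45, beta=20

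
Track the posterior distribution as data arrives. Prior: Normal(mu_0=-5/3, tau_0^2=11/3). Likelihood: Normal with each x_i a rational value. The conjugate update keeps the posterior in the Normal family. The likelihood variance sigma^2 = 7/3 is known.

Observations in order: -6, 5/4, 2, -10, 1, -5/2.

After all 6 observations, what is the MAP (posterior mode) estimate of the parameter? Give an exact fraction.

obs 1: x=-6 → posterior Normal(-233/54, 77/54)
obs 2: x=5/4 → posterior Normal(-767/348, 77/87)
obs 3: x=2 → posterior Normal(-503/480, 77/120)
obs 4: x=-10 → posterior Normal(-1823/612, 77/153)
obs 5: x=1 → posterior Normal(-1691/744, 77/186)
obs 6: x=-5/2 → posterior Normal(-2021/876, 77/219)

-2021/876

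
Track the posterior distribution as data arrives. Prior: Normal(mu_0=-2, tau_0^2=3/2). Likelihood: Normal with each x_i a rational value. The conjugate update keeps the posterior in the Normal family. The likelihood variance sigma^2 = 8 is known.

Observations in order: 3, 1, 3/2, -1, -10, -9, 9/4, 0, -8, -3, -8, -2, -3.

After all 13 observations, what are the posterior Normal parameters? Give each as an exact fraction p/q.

obs 1: x=3 → posterior Normal(-23/19, 24/19)
obs 2: x=1 → posterior Normal(-10/11, 12/11)
obs 3: x=3/2 → posterior Normal(-31/50, 24/25)
obs 4: x=-1 → posterior Normal(-37/56, 6/7)
obs 5: x=-10 → posterior Normal(-97/62, 24/31)
obs 6: x=-9 → posterior Normal(-151/68, 12/17)
obs 7: x=9/4 → posterior Normal(-275/148, 24/37)
obs 8: x=0 → posterior Normal(-55/32, 3/5)
obs 9: x=-8 → posterior Normal(-371/172, 24/43)
obs 10: x=-3 → posterior Normal(-407/184, 12/23)
obs 11: x=-8 → posterior Normal(-503/196, 24/49)
obs 12: x=-2 → posterior Normal(-527/208, 6/13)
obs 13: x=-3 → posterior Normal(-563/220, 24/55)

mu_0=-563/220, tau_0^2=24/55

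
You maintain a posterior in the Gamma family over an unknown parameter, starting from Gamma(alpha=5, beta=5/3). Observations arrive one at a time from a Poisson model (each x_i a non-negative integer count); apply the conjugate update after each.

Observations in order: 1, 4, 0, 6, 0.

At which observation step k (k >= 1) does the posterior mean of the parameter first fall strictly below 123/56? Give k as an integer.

obs 1: x=1 → posterior Gamma(6, 8/3)
obs 2: x=4 → posterior Gamma(10, 11/3)
obs 3: x=0 → posterior Gamma(10, 14/3)
obs 4: x=6 → posterior Gamma(16, 17/3)
obs 5: x=0 → posterior Gamma(16, 20/3)

k = 3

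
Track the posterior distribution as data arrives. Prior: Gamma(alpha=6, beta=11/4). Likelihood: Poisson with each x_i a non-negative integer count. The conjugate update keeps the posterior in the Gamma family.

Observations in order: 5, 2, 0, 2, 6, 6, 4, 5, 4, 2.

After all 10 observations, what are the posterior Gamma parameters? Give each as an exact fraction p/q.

obs 1: x=5 → posterior Gamma(11, 15/4)
obs 2: x=2 → posterior Gamma(13, 19/4)
obs 3: x=0 → posterior Gamma(13, 23/4)
obs 4: x=2 → posterior Gamma(15, 27/4)
obs 5: x=6 → posterior Gamma(21, 31/4)
obs 6: x=6 → posterior Gamma(27, 35/4)
obs 7: x=4 → posterior Gamma(31, 39/4)
obs 8: x=5 → posterior Gamma(36, 43/4)
obs 9: x=4 → posterior Gamma(40, 47/4)
obs 10: x=2 → posterior Gamma(42, 51/4)

alpha=42, beta=51/4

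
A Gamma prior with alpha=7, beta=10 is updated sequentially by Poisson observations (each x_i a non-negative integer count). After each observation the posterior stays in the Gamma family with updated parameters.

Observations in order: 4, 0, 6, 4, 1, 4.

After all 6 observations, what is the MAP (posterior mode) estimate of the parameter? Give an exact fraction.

obs 1: x=4 → posterior Gamma(11, 11)
obs 2: x=0 → posterior Gamma(11, 12)
obs 3: x=6 → posterior Gamma(17, 13)
obs 4: x=4 → posterior Gamma(21, 14)
obs 5: x=1 → posterior Gamma(22, 15)
obs 6: x=4 → posterior Gamma(26, 16)

25/16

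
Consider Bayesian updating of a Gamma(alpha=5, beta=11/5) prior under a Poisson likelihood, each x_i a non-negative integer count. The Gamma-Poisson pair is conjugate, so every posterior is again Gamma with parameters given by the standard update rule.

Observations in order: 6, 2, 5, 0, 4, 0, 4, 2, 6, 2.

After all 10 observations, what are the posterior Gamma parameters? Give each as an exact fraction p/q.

alpha=36, beta=61/5

obs 1: x=6 → posterior Gamma(11, 16/5)
obs 2: x=2 → posterior Gamma(13, 21/5)
obs 3: x=5 → posterior Gamma(18, 26/5)
obs 4: x=0 → posterior Gamma(18, 31/5)
obs 5: x=4 → posterior Gamma(22, 36/5)
obs 6: x=0 → posterior Gamma(22, 41/5)
obs 7: x=4 → posterior Gamma(26, 46/5)
obs 8: x=2 → posterior Gamma(28, 51/5)
obs 9: x=6 → posterior Gamma(34, 56/5)
obs 10: x=2 → posterior Gamma(36, 61/5)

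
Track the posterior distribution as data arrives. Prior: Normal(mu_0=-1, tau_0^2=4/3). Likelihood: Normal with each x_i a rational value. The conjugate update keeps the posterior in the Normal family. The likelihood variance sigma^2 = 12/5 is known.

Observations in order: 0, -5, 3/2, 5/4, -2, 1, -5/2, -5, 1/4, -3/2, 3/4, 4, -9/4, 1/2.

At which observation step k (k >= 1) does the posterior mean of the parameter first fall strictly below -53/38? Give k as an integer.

obs 1: x=0 → posterior Normal(-9/14, 6/7)
obs 2: x=-5 → posterior Normal(-34/19, 12/19)
obs 3: x=3/2 → posterior Normal(-53/48, 1/2)
obs 4: x=5/4 → posterior Normal(-81/116, 12/29)
obs 5: x=-2 → posterior Normal(-121/136, 6/17)
obs 6: x=1 → posterior Normal(-101/156, 4/13)
obs 7: x=-5/2 → posterior Normal(-151/176, 3/11)
obs 8: x=-5 → posterior Normal(-251/196, 12/49)
obs 9: x=1/4 → posterior Normal(-41/36, 2/9)
obs 10: x=-3/2 → posterior Normal(-69/59, 12/59)
obs 11: x=3/4 → posterior Normal(-261/256, 3/16)
obs 12: x=4 → posterior Normal(-181/276, 4/23)
obs 13: x=-9/4 → posterior Normal(-113/148, 6/37)
obs 14: x=1/2 → posterior Normal(-54/79, 12/79)

k = 2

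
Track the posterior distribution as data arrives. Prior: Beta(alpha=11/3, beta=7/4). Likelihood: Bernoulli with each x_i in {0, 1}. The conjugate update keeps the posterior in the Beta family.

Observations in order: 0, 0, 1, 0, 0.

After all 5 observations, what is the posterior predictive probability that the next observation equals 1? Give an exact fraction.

56/125

obs 1: x=0 → posterior Beta(11/3, 11/4)
obs 2: x=0 → posterior Beta(11/3, 15/4)
obs 3: x=1 → posterior Beta(14/3, 15/4)
obs 4: x=0 → posterior Beta(14/3, 19/4)
obs 5: x=0 → posterior Beta(14/3, 23/4)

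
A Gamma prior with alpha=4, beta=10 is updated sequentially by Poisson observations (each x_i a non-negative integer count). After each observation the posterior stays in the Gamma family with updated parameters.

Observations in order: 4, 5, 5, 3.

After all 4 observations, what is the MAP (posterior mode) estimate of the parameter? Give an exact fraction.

obs 1: x=4 → posterior Gamma(8, 11)
obs 2: x=5 → posterior Gamma(13, 12)
obs 3: x=5 → posterior Gamma(18, 13)
obs 4: x=3 → posterior Gamma(21, 14)

10/7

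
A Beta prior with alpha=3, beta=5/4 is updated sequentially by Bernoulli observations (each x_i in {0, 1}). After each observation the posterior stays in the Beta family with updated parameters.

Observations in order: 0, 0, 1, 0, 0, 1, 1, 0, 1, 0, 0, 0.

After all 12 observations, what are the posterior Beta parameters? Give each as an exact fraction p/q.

alpha=7, beta=37/4

obs 1: x=0 → posterior Beta(3, 9/4)
obs 2: x=0 → posterior Beta(3, 13/4)
obs 3: x=1 → posterior Beta(4, 13/4)
obs 4: x=0 → posterior Beta(4, 17/4)
obs 5: x=0 → posterior Beta(4, 21/4)
obs 6: x=1 → posterior Beta(5, 21/4)
obs 7: x=1 → posterior Beta(6, 21/4)
obs 8: x=0 → posterior Beta(6, 25/4)
obs 9: x=1 → posterior Beta(7, 25/4)
obs 10: x=0 → posterior Beta(7, 29/4)
obs 11: x=0 → posterior Beta(7, 33/4)
obs 12: x=0 → posterior Beta(7, 37/4)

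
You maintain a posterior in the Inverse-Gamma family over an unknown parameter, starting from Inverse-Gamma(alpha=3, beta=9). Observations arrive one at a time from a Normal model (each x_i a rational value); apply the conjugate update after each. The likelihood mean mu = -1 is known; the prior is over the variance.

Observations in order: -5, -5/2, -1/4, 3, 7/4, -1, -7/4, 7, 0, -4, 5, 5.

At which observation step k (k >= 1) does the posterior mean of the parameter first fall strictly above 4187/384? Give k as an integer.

k = 11

obs 1: x=-5 → posterior Inverse-Gamma(7/2, 17)
obs 2: x=-5/2 → posterior Inverse-Gamma(4, 145/8)
obs 3: x=-1/4 → posterior Inverse-Gamma(9/2, 589/32)
obs 4: x=3 → posterior Inverse-Gamma(5, 845/32)
obs 5: x=7/4 → posterior Inverse-Gamma(11/2, 483/16)
obs 6: x=-1 → posterior Inverse-Gamma(6, 483/16)
obs 7: x=-7/4 → posterior Inverse-Gamma(13/2, 975/32)
obs 8: x=7 → posterior Inverse-Gamma(7, 1999/32)
obs 9: x=0 → posterior Inverse-Gamma(15/2, 2015/32)
obs 10: x=-4 → posterior Inverse-Gamma(8, 2159/32)
obs 11: x=5 → posterior Inverse-Gamma(17/2, 2735/32)
obs 12: x=5 → posterior Inverse-Gamma(9, 3311/32)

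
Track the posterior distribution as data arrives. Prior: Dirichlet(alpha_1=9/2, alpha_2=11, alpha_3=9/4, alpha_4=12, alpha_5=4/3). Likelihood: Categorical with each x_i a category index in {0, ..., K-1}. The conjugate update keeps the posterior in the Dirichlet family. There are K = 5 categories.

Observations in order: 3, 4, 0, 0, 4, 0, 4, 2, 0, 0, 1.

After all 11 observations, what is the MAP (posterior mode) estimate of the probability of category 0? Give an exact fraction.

102/445

obs 1: x=3 → posterior Dirichlet(9/2, 11, 9/4, 13, 4/3)
obs 2: x=4 → posterior Dirichlet(9/2, 11, 9/4, 13, 7/3)
obs 3: x=0 → posterior Dirichlet(11/2, 11, 9/4, 13, 7/3)
obs 4: x=0 → posterior Dirichlet(13/2, 11, 9/4, 13, 7/3)
obs 5: x=4 → posterior Dirichlet(13/2, 11, 9/4, 13, 10/3)
obs 6: x=0 → posterior Dirichlet(15/2, 11, 9/4, 13, 10/3)
obs 7: x=4 → posterior Dirichlet(15/2, 11, 9/4, 13, 13/3)
obs 8: x=2 → posterior Dirichlet(15/2, 11, 13/4, 13, 13/3)
obs 9: x=0 → posterior Dirichlet(17/2, 11, 13/4, 13, 13/3)
obs 10: x=0 → posterior Dirichlet(19/2, 11, 13/4, 13, 13/3)
obs 11: x=1 → posterior Dirichlet(19/2, 12, 13/4, 13, 13/3)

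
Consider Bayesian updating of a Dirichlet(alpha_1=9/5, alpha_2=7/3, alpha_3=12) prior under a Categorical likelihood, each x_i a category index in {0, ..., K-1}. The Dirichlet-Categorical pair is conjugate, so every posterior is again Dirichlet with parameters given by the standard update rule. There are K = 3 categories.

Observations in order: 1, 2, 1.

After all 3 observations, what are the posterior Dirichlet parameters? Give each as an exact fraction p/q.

obs 1: x=1 → posterior Dirichlet(9/5, 10/3, 12)
obs 2: x=2 → posterior Dirichlet(9/5, 10/3, 13)
obs 3: x=1 → posterior Dirichlet(9/5, 13/3, 13)

alpha_1=9/5, alpha_2=13/3, alpha_3=13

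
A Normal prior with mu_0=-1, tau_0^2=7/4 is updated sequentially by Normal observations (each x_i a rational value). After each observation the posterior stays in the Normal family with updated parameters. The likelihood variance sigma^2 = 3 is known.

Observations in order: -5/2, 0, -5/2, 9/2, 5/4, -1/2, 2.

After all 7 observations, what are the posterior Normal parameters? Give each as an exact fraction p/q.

mu_0=15/244, tau_0^2=21/61

obs 1: x=-5/2 → posterior Normal(-59/38, 21/19)
obs 2: x=0 → posterior Normal(-59/52, 21/26)
obs 3: x=-5/2 → posterior Normal(-47/33, 7/11)
obs 4: x=9/2 → posterior Normal(-31/80, 21/40)
obs 5: x=5/4 → posterior Normal(-27/188, 21/47)
obs 6: x=-1/2 → posterior Normal(-41/216, 7/18)
obs 7: x=2 → posterior Normal(15/244, 21/61)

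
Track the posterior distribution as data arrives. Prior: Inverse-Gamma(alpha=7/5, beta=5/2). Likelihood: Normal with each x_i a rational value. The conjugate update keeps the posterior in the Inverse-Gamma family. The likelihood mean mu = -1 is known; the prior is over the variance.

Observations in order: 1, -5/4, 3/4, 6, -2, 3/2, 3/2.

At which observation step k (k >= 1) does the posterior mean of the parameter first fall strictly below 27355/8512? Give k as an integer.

obs 1: x=1 → posterior Inverse-Gamma(19/10, 9/2)
obs 2: x=-5/4 → posterior Inverse-Gamma(12/5, 145/32)
obs 3: x=3/4 → posterior Inverse-Gamma(29/10, 97/16)
obs 4: x=6 → posterior Inverse-Gamma(17/5, 489/16)
obs 5: x=-2 → posterior Inverse-Gamma(39/10, 497/16)
obs 6: x=3/2 → posterior Inverse-Gamma(22/5, 547/16)
obs 7: x=3/2 → posterior Inverse-Gamma(49/10, 597/16)

k = 3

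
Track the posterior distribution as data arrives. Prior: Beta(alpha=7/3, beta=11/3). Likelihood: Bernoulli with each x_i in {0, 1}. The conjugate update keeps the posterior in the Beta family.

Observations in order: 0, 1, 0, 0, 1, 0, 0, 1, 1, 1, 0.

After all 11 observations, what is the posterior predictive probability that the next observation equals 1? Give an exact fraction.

22/51

obs 1: x=0 → posterior Beta(7/3, 14/3)
obs 2: x=1 → posterior Beta(10/3, 14/3)
obs 3: x=0 → posterior Beta(10/3, 17/3)
obs 4: x=0 → posterior Beta(10/3, 20/3)
obs 5: x=1 → posterior Beta(13/3, 20/3)
obs 6: x=0 → posterior Beta(13/3, 23/3)
obs 7: x=0 → posterior Beta(13/3, 26/3)
obs 8: x=1 → posterior Beta(16/3, 26/3)
obs 9: x=1 → posterior Beta(19/3, 26/3)
obs 10: x=1 → posterior Beta(22/3, 26/3)
obs 11: x=0 → posterior Beta(22/3, 29/3)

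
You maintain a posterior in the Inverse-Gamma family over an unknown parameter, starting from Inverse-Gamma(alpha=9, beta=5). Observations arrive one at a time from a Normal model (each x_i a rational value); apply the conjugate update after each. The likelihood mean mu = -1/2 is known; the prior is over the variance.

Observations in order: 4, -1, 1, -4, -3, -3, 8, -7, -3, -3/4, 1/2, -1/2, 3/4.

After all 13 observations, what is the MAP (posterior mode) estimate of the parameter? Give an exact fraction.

obs 1: x=4 → posterior Inverse-Gamma(19/2, 121/8)
obs 2: x=-1 → posterior Inverse-Gamma(10, 61/4)
obs 3: x=1 → posterior Inverse-Gamma(21/2, 131/8)
obs 4: x=-4 → posterior Inverse-Gamma(11, 45/2)
obs 5: x=-3 → posterior Inverse-Gamma(23/2, 205/8)
obs 6: x=-3 → posterior Inverse-Gamma(12, 115/4)
obs 7: x=8 → posterior Inverse-Gamma(25/2, 519/8)
obs 8: x=-7 → posterior Inverse-Gamma(13, 86)
obs 9: x=-3 → posterior Inverse-Gamma(27/2, 713/8)
obs 10: x=-3/4 → posterior Inverse-Gamma(14, 2853/32)
obs 11: x=1/2 → posterior Inverse-Gamma(29/2, 2869/32)
obs 12: x=-1/2 → posterior Inverse-Gamma(15, 2869/32)
obs 13: x=3/4 → posterior Inverse-Gamma(31/2, 1447/16)

1447/264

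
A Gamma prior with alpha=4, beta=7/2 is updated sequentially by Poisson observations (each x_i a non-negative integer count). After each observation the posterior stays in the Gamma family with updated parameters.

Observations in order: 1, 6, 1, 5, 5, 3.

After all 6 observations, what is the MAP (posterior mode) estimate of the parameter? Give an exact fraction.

48/19

obs 1: x=1 → posterior Gamma(5, 9/2)
obs 2: x=6 → posterior Gamma(11, 11/2)
obs 3: x=1 → posterior Gamma(12, 13/2)
obs 4: x=5 → posterior Gamma(17, 15/2)
obs 5: x=5 → posterior Gamma(22, 17/2)
obs 6: x=3 → posterior Gamma(25, 19/2)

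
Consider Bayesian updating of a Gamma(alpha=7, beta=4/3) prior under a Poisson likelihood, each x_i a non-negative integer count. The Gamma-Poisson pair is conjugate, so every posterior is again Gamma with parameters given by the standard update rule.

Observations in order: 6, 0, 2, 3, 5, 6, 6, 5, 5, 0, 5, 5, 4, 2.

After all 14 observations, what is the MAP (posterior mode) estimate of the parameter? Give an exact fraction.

obs 1: x=6 → posterior Gamma(13, 7/3)
obs 2: x=0 → posterior Gamma(13, 10/3)
obs 3: x=2 → posterior Gamma(15, 13/3)
obs 4: x=3 → posterior Gamma(18, 16/3)
obs 5: x=5 → posterior Gamma(23, 19/3)
obs 6: x=6 → posterior Gamma(29, 22/3)
obs 7: x=6 → posterior Gamma(35, 25/3)
obs 8: x=5 → posterior Gamma(40, 28/3)
obs 9: x=5 → posterior Gamma(45, 31/3)
obs 10: x=0 → posterior Gamma(45, 34/3)
obs 11: x=5 → posterior Gamma(50, 37/3)
obs 12: x=5 → posterior Gamma(55, 40/3)
obs 13: x=4 → posterior Gamma(59, 43/3)
obs 14: x=2 → posterior Gamma(61, 46/3)

90/23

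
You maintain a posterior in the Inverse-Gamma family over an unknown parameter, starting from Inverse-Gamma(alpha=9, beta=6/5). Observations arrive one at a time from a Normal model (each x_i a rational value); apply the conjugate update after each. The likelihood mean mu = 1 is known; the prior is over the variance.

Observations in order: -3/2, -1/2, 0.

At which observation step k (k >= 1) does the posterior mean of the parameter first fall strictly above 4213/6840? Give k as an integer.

k = 3

obs 1: x=-3/2 → posterior Inverse-Gamma(19/2, 173/40)
obs 2: x=-1/2 → posterior Inverse-Gamma(10, 109/20)
obs 3: x=0 → posterior Inverse-Gamma(21/2, 119/20)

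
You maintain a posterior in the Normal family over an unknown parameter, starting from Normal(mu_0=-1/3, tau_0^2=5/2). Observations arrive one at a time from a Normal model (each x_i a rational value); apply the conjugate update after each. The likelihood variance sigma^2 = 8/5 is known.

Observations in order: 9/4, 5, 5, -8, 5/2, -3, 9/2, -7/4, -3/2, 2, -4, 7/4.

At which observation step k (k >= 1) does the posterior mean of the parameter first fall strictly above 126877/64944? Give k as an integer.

k = 2

obs 1: x=9/4 → posterior Normal(611/492, 40/41)
obs 2: x=5 → posterior Normal(2111/792, 20/33)
obs 3: x=5 → posterior Normal(3611/1092, 40/91)
obs 4: x=-8 → posterior Normal(1211/1392, 10/29)
obs 5: x=5/2 → posterior Normal(1961/1692, 40/141)
obs 6: x=-3 → posterior Normal(1061/1992, 20/83)
obs 7: x=9/2 → posterior Normal(2411/2292, 40/191)
obs 8: x=-7/4 → posterior Normal(943/1296, 5/27)
obs 9: x=-3/2 → posterior Normal(359/723, 40/241)
obs 10: x=2 → posterior Normal(509/798, 20/133)
obs 11: x=-4 → posterior Normal(209/873, 40/291)
obs 12: x=7/4 → posterior Normal(1361/3792, 10/79)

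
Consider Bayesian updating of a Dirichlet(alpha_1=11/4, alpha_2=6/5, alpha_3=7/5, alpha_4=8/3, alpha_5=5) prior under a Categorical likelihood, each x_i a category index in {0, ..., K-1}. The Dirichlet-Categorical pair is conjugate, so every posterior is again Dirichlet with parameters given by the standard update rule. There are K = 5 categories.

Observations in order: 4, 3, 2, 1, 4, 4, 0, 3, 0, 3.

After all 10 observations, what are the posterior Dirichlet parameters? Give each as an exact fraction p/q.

alpha_1=19/4, alpha_2=11/5, alpha_3=12/5, alpha_4=17/3, alpha_5=8

obs 1: x=4 → posterior Dirichlet(11/4, 6/5, 7/5, 8/3, 6)
obs 2: x=3 → posterior Dirichlet(11/4, 6/5, 7/5, 11/3, 6)
obs 3: x=2 → posterior Dirichlet(11/4, 6/5, 12/5, 11/3, 6)
obs 4: x=1 → posterior Dirichlet(11/4, 11/5, 12/5, 11/3, 6)
obs 5: x=4 → posterior Dirichlet(11/4, 11/5, 12/5, 11/3, 7)
obs 6: x=4 → posterior Dirichlet(11/4, 11/5, 12/5, 11/3, 8)
obs 7: x=0 → posterior Dirichlet(15/4, 11/5, 12/5, 11/3, 8)
obs 8: x=3 → posterior Dirichlet(15/4, 11/5, 12/5, 14/3, 8)
obs 9: x=0 → posterior Dirichlet(19/4, 11/5, 12/5, 14/3, 8)
obs 10: x=3 → posterior Dirichlet(19/4, 11/5, 12/5, 17/3, 8)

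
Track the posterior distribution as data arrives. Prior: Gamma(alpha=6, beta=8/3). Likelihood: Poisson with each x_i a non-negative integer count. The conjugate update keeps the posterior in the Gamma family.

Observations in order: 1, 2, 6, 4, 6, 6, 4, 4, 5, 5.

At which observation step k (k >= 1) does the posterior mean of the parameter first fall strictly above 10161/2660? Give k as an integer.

k = 10

obs 1: x=1 → posterior Gamma(7, 11/3)
obs 2: x=2 → posterior Gamma(9, 14/3)
obs 3: x=6 → posterior Gamma(15, 17/3)
obs 4: x=4 → posterior Gamma(19, 20/3)
obs 5: x=6 → posterior Gamma(25, 23/3)
obs 6: x=6 → posterior Gamma(31, 26/3)
obs 7: x=4 → posterior Gamma(35, 29/3)
obs 8: x=4 → posterior Gamma(39, 32/3)
obs 9: x=5 → posterior Gamma(44, 35/3)
obs 10: x=5 → posterior Gamma(49, 38/3)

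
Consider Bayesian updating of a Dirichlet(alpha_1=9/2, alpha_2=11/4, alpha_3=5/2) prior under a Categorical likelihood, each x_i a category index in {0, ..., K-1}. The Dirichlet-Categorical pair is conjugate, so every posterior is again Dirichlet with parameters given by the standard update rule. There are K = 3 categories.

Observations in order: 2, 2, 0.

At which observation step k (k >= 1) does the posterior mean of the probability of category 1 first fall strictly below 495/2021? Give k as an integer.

k = 2

obs 1: x=2 → posterior Dirichlet(9/2, 11/4, 7/2)
obs 2: x=2 → posterior Dirichlet(9/2, 11/4, 9/2)
obs 3: x=0 → posterior Dirichlet(11/2, 11/4, 9/2)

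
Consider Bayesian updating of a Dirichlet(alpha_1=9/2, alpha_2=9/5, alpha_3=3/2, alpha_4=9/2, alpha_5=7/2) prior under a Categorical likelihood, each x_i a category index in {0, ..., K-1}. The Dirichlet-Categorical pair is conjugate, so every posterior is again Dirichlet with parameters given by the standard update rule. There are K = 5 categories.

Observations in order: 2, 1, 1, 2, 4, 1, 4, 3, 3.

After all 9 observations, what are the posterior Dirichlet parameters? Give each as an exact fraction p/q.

alpha_1=9/2, alpha_2=24/5, alpha_3=7/2, alpha_4=13/2, alpha_5=11/2

obs 1: x=2 → posterior Dirichlet(9/2, 9/5, 5/2, 9/2, 7/2)
obs 2: x=1 → posterior Dirichlet(9/2, 14/5, 5/2, 9/2, 7/2)
obs 3: x=1 → posterior Dirichlet(9/2, 19/5, 5/2, 9/2, 7/2)
obs 4: x=2 → posterior Dirichlet(9/2, 19/5, 7/2, 9/2, 7/2)
obs 5: x=4 → posterior Dirichlet(9/2, 19/5, 7/2, 9/2, 9/2)
obs 6: x=1 → posterior Dirichlet(9/2, 24/5, 7/2, 9/2, 9/2)
obs 7: x=4 → posterior Dirichlet(9/2, 24/5, 7/2, 9/2, 11/2)
obs 8: x=3 → posterior Dirichlet(9/2, 24/5, 7/2, 11/2, 11/2)
obs 9: x=3 → posterior Dirichlet(9/2, 24/5, 7/2, 13/2, 11/2)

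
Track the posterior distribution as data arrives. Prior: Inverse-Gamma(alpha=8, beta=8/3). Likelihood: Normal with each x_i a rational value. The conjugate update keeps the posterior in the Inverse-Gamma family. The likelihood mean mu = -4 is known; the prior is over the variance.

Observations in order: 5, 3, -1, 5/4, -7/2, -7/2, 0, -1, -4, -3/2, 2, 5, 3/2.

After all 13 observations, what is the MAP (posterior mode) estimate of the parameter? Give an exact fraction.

obs 1: x=5 → posterior Inverse-Gamma(17/2, 259/6)
obs 2: x=3 → posterior Inverse-Gamma(9, 203/3)
obs 3: x=-1 → posterior Inverse-Gamma(19/2, 433/6)
obs 4: x=5/4 → posterior Inverse-Gamma(10, 8251/96)
obs 5: x=-7/2 → posterior Inverse-Gamma(21/2, 8263/96)
obs 6: x=-7/2 → posterior Inverse-Gamma(11, 8275/96)
obs 7: x=0 → posterior Inverse-Gamma(23/2, 9043/96)
obs 8: x=-1 → posterior Inverse-Gamma(12, 9475/96)
obs 9: x=-4 → posterior Inverse-Gamma(25/2, 9475/96)
obs 10: x=-3/2 → posterior Inverse-Gamma(13, 9775/96)
obs 11: x=2 → posterior Inverse-Gamma(27/2, 11503/96)
obs 12: x=5 → posterior Inverse-Gamma(14, 15391/96)
obs 13: x=3/2 → posterior Inverse-Gamma(29/2, 16843/96)

16843/1488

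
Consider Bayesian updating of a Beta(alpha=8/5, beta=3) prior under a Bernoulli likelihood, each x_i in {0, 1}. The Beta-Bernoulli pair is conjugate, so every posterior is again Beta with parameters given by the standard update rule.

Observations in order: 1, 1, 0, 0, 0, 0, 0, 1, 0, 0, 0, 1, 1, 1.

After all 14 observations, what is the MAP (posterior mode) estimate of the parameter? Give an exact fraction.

33/83

obs 1: x=1 → posterior Beta(13/5, 3)
obs 2: x=1 → posterior Beta(18/5, 3)
obs 3: x=0 → posterior Beta(18/5, 4)
obs 4: x=0 → posterior Beta(18/5, 5)
obs 5: x=0 → posterior Beta(18/5, 6)
obs 6: x=0 → posterior Beta(18/5, 7)
obs 7: x=0 → posterior Beta(18/5, 8)
obs 8: x=1 → posterior Beta(23/5, 8)
obs 9: x=0 → posterior Beta(23/5, 9)
obs 10: x=0 → posterior Beta(23/5, 10)
obs 11: x=0 → posterior Beta(23/5, 11)
obs 12: x=1 → posterior Beta(28/5, 11)
obs 13: x=1 → posterior Beta(33/5, 11)
obs 14: x=1 → posterior Beta(38/5, 11)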